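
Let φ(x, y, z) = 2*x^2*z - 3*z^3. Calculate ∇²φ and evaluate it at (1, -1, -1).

14

∂²φ/∂x² = 4*z
∂²φ/∂y² = 0
∂²φ/∂z² = -18*z
∇²φ = -14*z
At (1, -1, -1): 14.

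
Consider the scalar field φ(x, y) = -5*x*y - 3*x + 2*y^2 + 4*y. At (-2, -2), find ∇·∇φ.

4

∂²φ/∂x² = 0
∂²φ/∂y² = 4
∇²φ = 4
At (-2, -2): 4.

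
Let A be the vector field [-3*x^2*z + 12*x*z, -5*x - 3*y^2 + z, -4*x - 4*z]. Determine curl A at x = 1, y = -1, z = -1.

(∇×A)₁ = ∂A₃/∂y − ∂A₂/∂z = -1
(∇×A)₂ = ∂A₁/∂z − ∂A₃/∂x = -3*x^2 + 12*x + 4
(∇×A)₃ = ∂A₂/∂x − ∂A₁/∂y = -5
∇×A = (-1, -3*x^2 + 12*x + 4, -5)
At (1, -1, -1): (-1, 13, -5).

(-1, 13, -5)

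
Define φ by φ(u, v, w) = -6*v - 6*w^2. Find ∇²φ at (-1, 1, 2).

∂²φ/∂u² = 0
∂²φ/∂v² = 0
∂²φ/∂w² = -12
∇²φ = -12
At (-1, 1, 2): -12.

-12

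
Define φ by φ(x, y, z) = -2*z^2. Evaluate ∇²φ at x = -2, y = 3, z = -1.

-4

∂²φ/∂x² = 0
∂²φ/∂y² = 0
∂²φ/∂z² = -4
∇²φ = -4
At (-2, 3, -1): -4.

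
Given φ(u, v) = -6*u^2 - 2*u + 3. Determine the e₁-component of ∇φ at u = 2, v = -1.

(∇φ)_1 = ∂φ/∂u = -12*u - 2
At (2, -1): -26.

-26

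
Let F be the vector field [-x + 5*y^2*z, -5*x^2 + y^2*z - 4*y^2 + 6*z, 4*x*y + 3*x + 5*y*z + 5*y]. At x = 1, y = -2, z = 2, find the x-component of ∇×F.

9

(∇×F)_1 = ∂F₃/∂y − ∂F₂/∂z
= 4*x + 5*z + 5 − (y^2 + 6)
= 4*x - y^2 + 5*z - 1
At (1, -2, 2): 9.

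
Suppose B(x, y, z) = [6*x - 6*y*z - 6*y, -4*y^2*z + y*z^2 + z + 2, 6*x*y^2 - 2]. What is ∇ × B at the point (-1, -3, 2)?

(∇×B)₁ = ∂B₃/∂y − ∂B₂/∂z = 12*x*y + 4*y^2 - 2*y*z - 1
(∇×B)₂ = ∂B₁/∂z − ∂B₃/∂x = -6*y^2 - 6*y
(∇×B)₃ = ∂B₂/∂x − ∂B₁/∂y = 6*z + 6
∇×B = (12*x*y + 4*y^2 - 2*y*z - 1, -6*y^2 - 6*y, 6*z + 6)
At (-1, -3, 2): (83, -36, 18).

(83, -36, 18)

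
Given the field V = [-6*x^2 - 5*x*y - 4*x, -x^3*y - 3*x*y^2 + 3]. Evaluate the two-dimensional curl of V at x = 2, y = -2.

22

∂V₂/∂x = -3*x^2*y - 3*y^2
∂V₁/∂y = -5*x
Scalar curl = -3*x^2*y + 5*x - 3*y^2
At (2, -2): 22.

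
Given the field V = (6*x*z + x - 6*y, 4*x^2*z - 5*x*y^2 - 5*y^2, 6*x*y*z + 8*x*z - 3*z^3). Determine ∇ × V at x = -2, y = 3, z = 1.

(-28, -38, -55)

(∇×V)₁ = ∂V₃/∂y − ∂V₂/∂z = -4*x^2 + 6*x*z
(∇×V)₂ = ∂V₁/∂z − ∂V₃/∂x = 6*x - 6*y*z - 8*z
(∇×V)₃ = ∂V₂/∂x − ∂V₁/∂y = 8*x*z - 5*y^2 + 6
∇×V = (-4*x^2 + 6*x*z, 6*x - 6*y*z - 8*z, 8*x*z - 5*y^2 + 6)
At (-2, 3, 1): (-28, -38, -55).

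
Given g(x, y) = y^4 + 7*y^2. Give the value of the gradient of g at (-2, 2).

(0, 60)

∂g/∂x = 0
∂g/∂y = 4*y^3 + 14*y
∇g = (0, 4*y^3 + 14*y)
At (-2, 2): (0, 60).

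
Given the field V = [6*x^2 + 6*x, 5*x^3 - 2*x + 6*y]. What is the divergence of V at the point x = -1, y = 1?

∂V₁/∂x = 12*x + 6
∂V₂/∂y = 6
∇·V = 12*x + 12
At (-1, 1): 0.

0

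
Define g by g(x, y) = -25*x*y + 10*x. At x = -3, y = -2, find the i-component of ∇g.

60

(∇g)_1 = ∂g/∂x = -25*y + 10
At (-3, -2): 60.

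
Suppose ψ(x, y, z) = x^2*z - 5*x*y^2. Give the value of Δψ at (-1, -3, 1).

∂²ψ/∂x² = 2*z
∂²ψ/∂y² = -10*x
∂²ψ/∂z² = 0
∇²ψ = -10*x + 2*z
At (-1, -3, 1): 12.

12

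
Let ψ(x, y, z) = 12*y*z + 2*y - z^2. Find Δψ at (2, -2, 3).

∂²ψ/∂x² = 0
∂²ψ/∂y² = 0
∂²ψ/∂z² = -2
∇²ψ = -2
At (2, -2, 3): -2.

-2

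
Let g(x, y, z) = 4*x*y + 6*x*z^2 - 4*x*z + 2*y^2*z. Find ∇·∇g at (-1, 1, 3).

0

∂²g/∂x² = 0
∂²g/∂y² = 4*z
∂²g/∂z² = 12*x
∇²g = 12*x + 4*z
At (-1, 1, 3): 0.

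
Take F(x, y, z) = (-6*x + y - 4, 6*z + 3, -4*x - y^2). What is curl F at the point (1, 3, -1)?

(∇×F)₁ = ∂F₃/∂y − ∂F₂/∂z = -2*y - 6
(∇×F)₂ = ∂F₁/∂z − ∂F₃/∂x = 4
(∇×F)₃ = ∂F₂/∂x − ∂F₁/∂y = -1
∇×F = (-2*y - 6, 4, -1)
At (1, 3, -1): (-12, 4, -1).

(-12, 4, -1)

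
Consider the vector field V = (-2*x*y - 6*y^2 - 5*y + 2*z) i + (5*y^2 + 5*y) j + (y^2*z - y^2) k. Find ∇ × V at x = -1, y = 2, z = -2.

(∇×V)₁ = ∂V₃/∂y − ∂V₂/∂z = 2*y*z - 2*y
(∇×V)₂ = ∂V₁/∂z − ∂V₃/∂x = 2
(∇×V)₃ = ∂V₂/∂x − ∂V₁/∂y = 2*x + 12*y + 5
∇×V = (2*y*z - 2*y, 2, 2*x + 12*y + 5)
At (-1, 2, -2): (-12, 2, 27).

(-12, 2, 27)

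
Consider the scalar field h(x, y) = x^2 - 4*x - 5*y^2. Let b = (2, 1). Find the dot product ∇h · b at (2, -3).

∂h/∂x = 2*x - 4
∂h/∂y = -10*y
∇h at (2, -3) = (0, 30)
∇h · b = (0)(2) + (30)(1) = 30

30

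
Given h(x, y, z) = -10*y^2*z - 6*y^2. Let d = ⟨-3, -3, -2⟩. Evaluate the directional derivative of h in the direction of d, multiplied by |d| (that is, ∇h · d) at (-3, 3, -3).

-252

∂h/∂x = 0
∂h/∂y = -20*y*z - 12*y
∂h/∂z = -10*y^2
∇h at (-3, 3, -3) = (0, 144, -90)
∇h · d = (0)(-3) + (144)(-3) + (-90)(-2) = -252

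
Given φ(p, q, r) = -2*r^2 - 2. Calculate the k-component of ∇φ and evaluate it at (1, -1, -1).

4

(∇φ)_3 = ∂φ/∂r = -4*r
At (1, -1, -1): 4.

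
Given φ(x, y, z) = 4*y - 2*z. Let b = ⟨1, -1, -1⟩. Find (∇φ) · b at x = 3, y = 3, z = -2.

-2

∂φ/∂x = 0
∂φ/∂y = 4
∂φ/∂z = -2
∇φ at (3, 3, -2) = (0, 4, -2)
∇φ · b = (0)(1) + (4)(-1) + (-2)(-1) = -2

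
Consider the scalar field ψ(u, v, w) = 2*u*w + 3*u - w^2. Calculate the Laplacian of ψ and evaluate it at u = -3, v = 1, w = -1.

∂²ψ/∂u² = 0
∂²ψ/∂v² = 0
∂²ψ/∂w² = -2
∇²ψ = -2
At (-3, 1, -1): -2.

-2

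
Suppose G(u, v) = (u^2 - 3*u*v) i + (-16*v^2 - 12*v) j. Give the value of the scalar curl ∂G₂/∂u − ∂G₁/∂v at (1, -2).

∂G₂/∂u = 0
∂G₁/∂v = -3*u
Scalar curl = 3*u
At (1, -2): 3.

3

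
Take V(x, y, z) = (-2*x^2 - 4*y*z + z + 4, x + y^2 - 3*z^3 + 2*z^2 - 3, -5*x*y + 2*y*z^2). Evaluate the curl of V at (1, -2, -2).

(∇×V)₁ = ∂V₃/∂y − ∂V₂/∂z = -5*x + 11*z^2 - 4*z
(∇×V)₂ = ∂V₁/∂z − ∂V₃/∂x = y + 1
(∇×V)₃ = ∂V₂/∂x − ∂V₁/∂y = 4*z + 1
∇×V = (-5*x + 11*z^2 - 4*z, y + 1, 4*z + 1)
At (1, -2, -2): (47, -1, -7).

(47, -1, -7)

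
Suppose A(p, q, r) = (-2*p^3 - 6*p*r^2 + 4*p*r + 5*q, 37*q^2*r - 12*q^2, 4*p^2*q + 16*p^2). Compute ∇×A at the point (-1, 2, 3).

(-144, 80, -5)

(∇×A)₁ = ∂A₃/∂q − ∂A₂/∂r = 4*p^2 - 37*q^2
(∇×A)₂ = ∂A₁/∂r − ∂A₃/∂p = -8*p*q - 12*p*r - 28*p
(∇×A)₃ = ∂A₂/∂p − ∂A₁/∂q = -5
∇×A = (4*p^2 - 37*q^2, -8*p*q - 12*p*r - 28*p, -5)
At (-1, 2, 3): (-144, 80, -5).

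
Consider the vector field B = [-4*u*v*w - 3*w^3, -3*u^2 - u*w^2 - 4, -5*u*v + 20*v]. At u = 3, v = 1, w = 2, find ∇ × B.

(17, -43, 2)

(∇×B)₁ = ∂B₃/∂v − ∂B₂/∂w = 2*u*w - 5*u + 20
(∇×B)₂ = ∂B₁/∂w − ∂B₃/∂u = -4*u*v + 5*v - 9*w^2
(∇×B)₃ = ∂B₂/∂u − ∂B₁/∂v = 4*u*w - 6*u - w^2
∇×B = (2*u*w - 5*u + 20, -4*u*v + 5*v - 9*w^2, 4*u*w - 6*u - w^2)
At (3, 1, 2): (17, -43, 2).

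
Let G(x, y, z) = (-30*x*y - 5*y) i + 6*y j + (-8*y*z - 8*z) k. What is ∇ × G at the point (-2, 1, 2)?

(∇×G)₁ = ∂G₃/∂y − ∂G₂/∂z = -8*z
(∇×G)₂ = ∂G₁/∂z − ∂G₃/∂x = 0
(∇×G)₃ = ∂G₂/∂x − ∂G₁/∂y = 30*x + 5
∇×G = (-8*z, 0, 30*x + 5)
At (-2, 1, 2): (-16, 0, -55).

(-16, 0, -55)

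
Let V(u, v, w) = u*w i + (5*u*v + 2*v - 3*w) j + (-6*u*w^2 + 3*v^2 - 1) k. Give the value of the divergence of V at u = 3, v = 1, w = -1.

52

∂V₁/∂u = w
∂V₂/∂v = 5*u + 2
∂V₃/∂w = -12*u*w
∇·V = -12*u*w + 5*u + w + 2
At (3, 1, -1): 52.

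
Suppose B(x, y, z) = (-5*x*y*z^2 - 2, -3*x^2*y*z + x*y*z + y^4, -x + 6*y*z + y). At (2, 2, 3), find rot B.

(∇×B)₁ = ∂B₃/∂y − ∂B₂/∂z = 3*x^2*y - x*y + 6*z + 1
(∇×B)₂ = ∂B₁/∂z − ∂B₃/∂x = -10*x*y*z + 1
(∇×B)₃ = ∂B₂/∂x − ∂B₁/∂y = -6*x*y*z + 5*x*z^2 + y*z
∇×B = (3*x^2*y - x*y + 6*z + 1, -10*x*y*z + 1, -6*x*y*z + 5*x*z^2 + y*z)
At (2, 2, 3): (39, -119, 24).

(39, -119, 24)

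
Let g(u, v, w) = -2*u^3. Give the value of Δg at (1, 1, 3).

-12

∂²g/∂u² = -12*u
∂²g/∂v² = 0
∂²g/∂w² = 0
∇²g = -12*u
At (1, 1, 3): -12.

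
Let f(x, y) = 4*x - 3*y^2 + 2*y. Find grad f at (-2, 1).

∂f/∂x = 4
∂f/∂y = -6*y + 2
∇f = (4, -6*y + 2)
At (-2, 1): (4, -4).

(4, -4)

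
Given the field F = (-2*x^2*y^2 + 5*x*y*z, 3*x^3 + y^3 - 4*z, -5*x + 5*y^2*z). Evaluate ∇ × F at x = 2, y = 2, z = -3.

(-56, 25, 98)

(∇×F)₁ = ∂F₃/∂y − ∂F₂/∂z = 10*y*z + 4
(∇×F)₂ = ∂F₁/∂z − ∂F₃/∂x = 5*x*y + 5
(∇×F)₃ = ∂F₂/∂x − ∂F₁/∂y = 4*x^2*y + 9*x^2 - 5*x*z
∇×F = (10*y*z + 4, 5*x*y + 5, 4*x^2*y + 9*x^2 - 5*x*z)
At (2, 2, -3): (-56, 25, 98).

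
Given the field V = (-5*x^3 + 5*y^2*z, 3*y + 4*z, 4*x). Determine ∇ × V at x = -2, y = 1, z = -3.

(-4, 1, 30)

(∇×V)₁ = ∂V₃/∂y − ∂V₂/∂z = -4
(∇×V)₂ = ∂V₁/∂z − ∂V₃/∂x = 5*y^2 - 4
(∇×V)₃ = ∂V₂/∂x − ∂V₁/∂y = -10*y*z
∇×V = (-4, 5*y^2 - 4, -10*y*z)
At (-2, 1, -3): (-4, 1, 30).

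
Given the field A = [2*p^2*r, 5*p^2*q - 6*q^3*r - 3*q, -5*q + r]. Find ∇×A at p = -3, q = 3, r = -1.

(∇×A)₁ = ∂A₃/∂q − ∂A₂/∂r = 6*q^3 - 5
(∇×A)₂ = ∂A₁/∂r − ∂A₃/∂p = 2*p^2
(∇×A)₃ = ∂A₂/∂p − ∂A₁/∂q = 10*p*q
∇×A = (6*q^3 - 5, 2*p^2, 10*p*q)
At (-3, 3, -1): (157, 18, -90).

(157, 18, -90)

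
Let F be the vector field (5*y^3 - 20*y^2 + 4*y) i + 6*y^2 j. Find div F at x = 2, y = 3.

∂F₁/∂x = 0
∂F₂/∂y = 12*y
∇·F = 12*y
At (2, 3): 36.

36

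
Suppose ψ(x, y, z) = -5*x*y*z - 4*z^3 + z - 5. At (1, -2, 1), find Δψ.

-24

∂²ψ/∂x² = 0
∂²ψ/∂y² = 0
∂²ψ/∂z² = -24*z
∇²ψ = -24*z
At (1, -2, 1): -24.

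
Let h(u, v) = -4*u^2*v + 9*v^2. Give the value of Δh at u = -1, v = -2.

∂²h/∂u² = -8*v
∂²h/∂v² = 18
∇²h = -8*v + 18
At (-1, -2): 34.

34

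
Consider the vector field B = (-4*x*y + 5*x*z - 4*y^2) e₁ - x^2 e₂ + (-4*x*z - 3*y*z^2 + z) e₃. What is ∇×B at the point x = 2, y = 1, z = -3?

(∇×B)₁ = ∂B₃/∂y − ∂B₂/∂z = -3*z^2
(∇×B)₂ = ∂B₁/∂z − ∂B₃/∂x = 5*x + 4*z
(∇×B)₃ = ∂B₂/∂x − ∂B₁/∂y = 2*x + 8*y
∇×B = (-3*z^2, 5*x + 4*z, 2*x + 8*y)
At (2, 1, -3): (-27, -2, 12).

(-27, -2, 12)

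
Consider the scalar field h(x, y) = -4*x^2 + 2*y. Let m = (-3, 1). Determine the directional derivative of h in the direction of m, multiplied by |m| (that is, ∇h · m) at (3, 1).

74

∂h/∂x = -8*x
∂h/∂y = 2
∇h at (3, 1) = (-24, 2)
∇h · m = (-24)(-3) + (2)(1) = 74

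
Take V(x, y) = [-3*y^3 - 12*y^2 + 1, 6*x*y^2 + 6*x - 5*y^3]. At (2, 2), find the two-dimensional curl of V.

114

∂V₂/∂x = 6*y^2 + 6
∂V₁/∂y = -9*y^2 - 24*y
Scalar curl = 15*y^2 + 24*y + 6
At (2, 2): 114.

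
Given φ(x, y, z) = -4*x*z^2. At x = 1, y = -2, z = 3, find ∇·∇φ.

∂²φ/∂x² = 0
∂²φ/∂y² = 0
∂²φ/∂z² = -8*x
∇²φ = -8*x
At (1, -2, 3): -8.

-8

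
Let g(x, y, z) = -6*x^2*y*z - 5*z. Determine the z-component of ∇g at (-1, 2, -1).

-17

(∇g)_3 = ∂g/∂z = -6*x^2*y - 5
At (-1, 2, -1): -17.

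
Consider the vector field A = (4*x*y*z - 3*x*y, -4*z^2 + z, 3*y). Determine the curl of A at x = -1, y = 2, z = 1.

(∇×A)₁ = ∂A₃/∂y − ∂A₂/∂z = 8*z + 2
(∇×A)₂ = ∂A₁/∂z − ∂A₃/∂x = 4*x*y
(∇×A)₃ = ∂A₂/∂x − ∂A₁/∂y = -4*x*z + 3*x
∇×A = (8*z + 2, 4*x*y, -4*x*z + 3*x)
At (-1, 2, 1): (10, -8, 1).

(10, -8, 1)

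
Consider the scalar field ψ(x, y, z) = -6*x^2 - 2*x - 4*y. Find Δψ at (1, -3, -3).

-12

∂²ψ/∂x² = -12
∂²ψ/∂y² = 0
∂²ψ/∂z² = 0
∇²ψ = -12
At (1, -3, -3): -12.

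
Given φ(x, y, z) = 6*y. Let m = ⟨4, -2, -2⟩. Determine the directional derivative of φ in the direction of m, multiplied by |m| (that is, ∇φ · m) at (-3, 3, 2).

-12

∂φ/∂x = 0
∂φ/∂y = 6
∂φ/∂z = 0
∇φ at (-3, 3, 2) = (0, 6, 0)
∇φ · m = (0)(4) + (6)(-2) + (0)(-2) = -12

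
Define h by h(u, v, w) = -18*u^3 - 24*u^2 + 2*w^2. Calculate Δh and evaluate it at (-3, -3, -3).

∂²h/∂u² = -12*(9*u + 4)
∂²h/∂v² = 0
∂²h/∂w² = 4
∇²h = -108*u - 44
At (-3, -3, -3): 280.

280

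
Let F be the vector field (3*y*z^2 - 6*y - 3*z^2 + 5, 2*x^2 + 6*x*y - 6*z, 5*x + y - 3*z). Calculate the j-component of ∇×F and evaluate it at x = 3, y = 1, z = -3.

(∇×F)_2 = ∂F₁/∂z − ∂F₃/∂x
= 6*y*z - 6*z − (5)
= 6*y*z - 6*z - 5
At (3, 1, -3): -5.

-5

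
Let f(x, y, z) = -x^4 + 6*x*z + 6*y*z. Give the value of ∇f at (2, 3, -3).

(-50, -18, 30)

∂f/∂x = -4*x^3 + 6*z
∂f/∂y = 6*z
∂f/∂z = 6*x + 6*y
∇f = (-4*x^3 + 6*z, 6*z, 6*x + 6*y)
At (2, 3, -3): (-50, -18, 30).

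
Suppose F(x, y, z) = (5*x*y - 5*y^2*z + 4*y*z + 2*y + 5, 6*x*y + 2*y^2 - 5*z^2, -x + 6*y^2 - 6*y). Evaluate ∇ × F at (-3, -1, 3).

(∇×F)₁ = ∂F₃/∂y − ∂F₂/∂z = 12*y + 10*z - 6
(∇×F)₂ = ∂F₁/∂z − ∂F₃/∂x = -5*y^2 + 4*y + 1
(∇×F)₃ = ∂F₂/∂x − ∂F₁/∂y = -5*x + 10*y*z + 6*y - 4*z - 2
∇×F = (12*y + 10*z - 6, -5*y^2 + 4*y + 1, -5*x + 10*y*z + 6*y - 4*z - 2)
At (-3, -1, 3): (12, -8, -35).

(12, -8, -35)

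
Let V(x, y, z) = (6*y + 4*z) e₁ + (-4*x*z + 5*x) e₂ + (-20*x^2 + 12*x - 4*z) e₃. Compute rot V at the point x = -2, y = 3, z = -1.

(-8, -88, 3)

(∇×V)₁ = ∂V₃/∂y − ∂V₂/∂z = 4*x
(∇×V)₂ = ∂V₁/∂z − ∂V₃/∂x = 40*x - 8
(∇×V)₃ = ∂V₂/∂x − ∂V₁/∂y = -4*z - 1
∇×V = (4*x, 40*x - 8, -4*z - 1)
At (-2, 3, -1): (-8, -88, 3).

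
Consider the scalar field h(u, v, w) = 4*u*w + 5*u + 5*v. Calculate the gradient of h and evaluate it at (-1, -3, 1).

(9, 5, -4)

∂h/∂u = 4*w + 5
∂h/∂v = 5
∂h/∂w = 4*u
∇h = (4*w + 5, 5, 4*u)
At (-1, -3, 1): (9, 5, -4).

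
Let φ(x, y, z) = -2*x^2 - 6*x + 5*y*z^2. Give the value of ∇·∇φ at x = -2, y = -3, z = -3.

-34

∂²φ/∂x² = -4
∂²φ/∂y² = 0
∂²φ/∂z² = 10*y
∇²φ = 10*y - 4
At (-2, -3, -3): -34.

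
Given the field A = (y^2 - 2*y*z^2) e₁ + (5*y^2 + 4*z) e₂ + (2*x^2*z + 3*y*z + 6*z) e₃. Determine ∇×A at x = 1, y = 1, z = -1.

(-7, 8, 0)

(∇×A)₁ = ∂A₃/∂y − ∂A₂/∂z = 3*z - 4
(∇×A)₂ = ∂A₁/∂z − ∂A₃/∂x = -4*x*z - 4*y*z
(∇×A)₃ = ∂A₂/∂x − ∂A₁/∂y = -2*y + 2*z^2
∇×A = (3*z - 4, -4*x*z - 4*y*z, -2*y + 2*z^2)
At (1, 1, -1): (-7, 8, 0).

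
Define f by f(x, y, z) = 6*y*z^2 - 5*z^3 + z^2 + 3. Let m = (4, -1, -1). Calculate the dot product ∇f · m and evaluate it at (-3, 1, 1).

∂f/∂x = 0
∂f/∂y = 6*z^2
∂f/∂z = 12*y*z - 15*z^2 + 2*z
∇f at (-3, 1, 1) = (0, 6, -1)
∇f · m = (0)(4) + (6)(-1) + (-1)(-1) = -5

-5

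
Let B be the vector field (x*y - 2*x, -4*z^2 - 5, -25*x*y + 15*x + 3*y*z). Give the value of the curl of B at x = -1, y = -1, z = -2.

(3, -40, 1)

(∇×B)₁ = ∂B₃/∂y − ∂B₂/∂z = -25*x + 11*z
(∇×B)₂ = ∂B₁/∂z − ∂B₃/∂x = 25*y - 15
(∇×B)₃ = ∂B₂/∂x − ∂B₁/∂y = -x
∇×B = (-25*x + 11*z, 25*y - 15, -x)
At (-1, -1, -2): (3, -40, 1).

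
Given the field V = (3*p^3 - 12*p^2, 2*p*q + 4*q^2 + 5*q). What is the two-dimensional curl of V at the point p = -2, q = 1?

2

∂V₂/∂p = 2*q
∂V₁/∂q = 0
Scalar curl = 2*q
At (-2, 1): 2.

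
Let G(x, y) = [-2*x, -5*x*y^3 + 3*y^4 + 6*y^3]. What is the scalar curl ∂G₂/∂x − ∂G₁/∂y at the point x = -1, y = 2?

-40

∂G₂/∂x = -5*y^3
∂G₁/∂y = 0
Scalar curl = -5*y^3
At (-1, 2): -40.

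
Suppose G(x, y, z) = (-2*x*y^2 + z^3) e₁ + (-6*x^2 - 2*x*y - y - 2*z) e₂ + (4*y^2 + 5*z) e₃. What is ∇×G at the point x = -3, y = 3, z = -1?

(∇×G)₁ = ∂G₃/∂y − ∂G₂/∂z = 8*y + 2
(∇×G)₂ = ∂G₁/∂z − ∂G₃/∂x = 3*z^2
(∇×G)₃ = ∂G₂/∂x − ∂G₁/∂y = 4*x*y - 12*x - 2*y
∇×G = (8*y + 2, 3*z^2, 4*x*y - 12*x - 2*y)
At (-3, 3, -1): (26, 3, -6).

(26, 3, -6)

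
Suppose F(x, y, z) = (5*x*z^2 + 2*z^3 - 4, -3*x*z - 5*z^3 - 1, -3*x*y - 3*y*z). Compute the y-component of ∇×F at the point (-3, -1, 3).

(∇×F)_2 = ∂F₁/∂z − ∂F₃/∂x
= 10*x*z + 6*z^2 − (-3*y)
= 10*x*z + 3*y + 6*z^2
At (-3, -1, 3): -39.

-39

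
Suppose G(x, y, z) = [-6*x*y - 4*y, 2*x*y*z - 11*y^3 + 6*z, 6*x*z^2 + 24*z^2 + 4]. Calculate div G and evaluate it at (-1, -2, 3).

∂G₁/∂x = -6*y
∂G₂/∂y = 2*x*z - 33*y^2
∂G₃/∂z = 12*x*z + 48*z
∇·G = 14*x*z - 33*y^2 - 6*y + 48*z
At (-1, -2, 3): -18.

-18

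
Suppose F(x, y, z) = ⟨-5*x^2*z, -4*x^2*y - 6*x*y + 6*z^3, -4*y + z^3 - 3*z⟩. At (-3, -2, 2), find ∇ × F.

(∇×F)₁ = ∂F₃/∂y − ∂F₂/∂z = -18*z^2 - 4
(∇×F)₂ = ∂F₁/∂z − ∂F₃/∂x = -5*x^2
(∇×F)₃ = ∂F₂/∂x − ∂F₁/∂y = -8*x*y - 6*y
∇×F = (-18*z^2 - 4, -5*x^2, -8*x*y - 6*y)
At (-3, -2, 2): (-76, -45, -36).

(-76, -45, -36)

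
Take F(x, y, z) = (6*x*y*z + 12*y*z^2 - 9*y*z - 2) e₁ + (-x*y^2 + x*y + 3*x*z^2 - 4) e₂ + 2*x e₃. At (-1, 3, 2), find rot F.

(∇×F)₁ = ∂F₃/∂y − ∂F₂/∂z = -6*x*z
(∇×F)₂ = ∂F₁/∂z − ∂F₃/∂x = 6*x*y + 24*y*z - 9*y - 2
(∇×F)₃ = ∂F₂/∂x − ∂F₁/∂y = -6*x*z - y^2 + y - 9*z^2 + 9*z
∇×F = (-6*x*z, 6*x*y + 24*y*z - 9*y - 2, -6*x*z - y^2 + y - 9*z^2 + 9*z)
At (-1, 3, 2): (12, 97, -12).

(12, 97, -12)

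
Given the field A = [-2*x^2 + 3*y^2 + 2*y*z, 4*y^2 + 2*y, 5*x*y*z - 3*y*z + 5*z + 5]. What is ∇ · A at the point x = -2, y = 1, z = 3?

∂A₁/∂x = -4*x
∂A₂/∂y = 8*y + 2
∂A₃/∂z = 5*x*y - 3*y + 5
∇·A = 5*x*y - 4*x + 5*y + 7
At (-2, 1, 3): 10.

10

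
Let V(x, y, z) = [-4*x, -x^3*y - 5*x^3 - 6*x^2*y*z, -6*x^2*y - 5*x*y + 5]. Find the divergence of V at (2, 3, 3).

∂V₁/∂x = -4
∂V₂/∂y = -x^3 - 6*x^2*z
∂V₃/∂z = 0
∇·V = -x^3 - 6*x^2*z - 4
At (2, 3, 3): -84.

-84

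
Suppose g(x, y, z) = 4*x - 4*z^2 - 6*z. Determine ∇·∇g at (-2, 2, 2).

∂²g/∂x² = 0
∂²g/∂y² = 0
∂²g/∂z² = -8
∇²g = -8
At (-2, 2, 2): -8.

-8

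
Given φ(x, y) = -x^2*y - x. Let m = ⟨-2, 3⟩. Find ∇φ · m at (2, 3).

14

∂φ/∂x = -2*x*y - 1
∂φ/∂y = -x^2
∇φ at (2, 3) = (-13, -4)
∇φ · m = (-13)(-2) + (-4)(3) = 14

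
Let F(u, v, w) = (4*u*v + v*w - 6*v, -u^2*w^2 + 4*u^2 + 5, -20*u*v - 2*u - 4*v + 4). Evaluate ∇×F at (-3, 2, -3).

(2, 44, 51)

(∇×F)₁ = ∂F₃/∂v − ∂F₂/∂w = 2*u^2*w - 20*u - 4
(∇×F)₂ = ∂F₁/∂w − ∂F₃/∂u = 21*v + 2
(∇×F)₃ = ∂F₂/∂u − ∂F₁/∂v = -2*u*w^2 + 4*u - w + 6
∇×F = (2*u^2*w - 20*u - 4, 21*v + 2, -2*u*w^2 + 4*u - w + 6)
At (-3, 2, -3): (2, 44, 51).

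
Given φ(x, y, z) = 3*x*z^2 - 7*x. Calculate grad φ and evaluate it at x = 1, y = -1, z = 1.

(-4, 0, 6)

∂φ/∂x = 3*z^2 - 7
∂φ/∂y = 0
∂φ/∂z = 6*x*z
∇φ = (3*z^2 - 7, 0, 6*x*z)
At (1, -1, 1): (-4, 0, 6).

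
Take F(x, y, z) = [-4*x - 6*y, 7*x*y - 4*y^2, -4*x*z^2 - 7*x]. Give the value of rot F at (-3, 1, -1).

(0, 11, 13)

(∇×F)₁ = ∂F₃/∂y − ∂F₂/∂z = 0
(∇×F)₂ = ∂F₁/∂z − ∂F₃/∂x = 4*z^2 + 7
(∇×F)₃ = ∂F₂/∂x − ∂F₁/∂y = 7*y + 6
∇×F = (0, 4*z^2 + 7, 7*y + 6)
At (-3, 1, -1): (0, 11, 13).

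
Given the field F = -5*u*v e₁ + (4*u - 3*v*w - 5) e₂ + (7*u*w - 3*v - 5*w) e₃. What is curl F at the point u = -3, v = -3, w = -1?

(∇×F)₁ = ∂F₃/∂v − ∂F₂/∂w = 3*v - 3
(∇×F)₂ = ∂F₁/∂w − ∂F₃/∂u = -7*w
(∇×F)₃ = ∂F₂/∂u − ∂F₁/∂v = 5*u + 4
∇×F = (3*v - 3, -7*w, 5*u + 4)
At (-3, -3, -1): (-12, 7, -11).

(-12, 7, -11)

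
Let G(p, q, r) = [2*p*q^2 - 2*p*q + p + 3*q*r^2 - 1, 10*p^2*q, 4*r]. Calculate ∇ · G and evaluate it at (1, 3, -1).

27

∂G₁/∂p = 2*q^2 - 2*q + 1
∂G₂/∂q = 10*p^2
∂G₃/∂r = 4
∇·G = 10*p^2 + 2*q^2 - 2*q + 5
At (1, 3, -1): 27.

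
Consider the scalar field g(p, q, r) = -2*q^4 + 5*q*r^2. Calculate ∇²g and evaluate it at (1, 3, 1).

-186

∂²g/∂p² = 0
∂²g/∂q² = -24*q^2
∂²g/∂r² = 10*q
∇²g = -24*q^2 + 10*q
At (1, 3, 1): -186.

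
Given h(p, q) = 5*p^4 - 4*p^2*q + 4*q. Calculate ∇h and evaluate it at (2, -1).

∂h/∂p = 20*p^3 - 8*p*q
∂h/∂q = -4*p^2 + 4
∇h = (20*p^3 - 8*p*q, -4*p^2 + 4)
At (2, -1): (176, -12).

(176, -12)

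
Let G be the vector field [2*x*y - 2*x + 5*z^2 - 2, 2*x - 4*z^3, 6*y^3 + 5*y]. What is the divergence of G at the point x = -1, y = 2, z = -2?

2

∂G₁/∂x = 2*y - 2
∂G₂/∂y = 0
∂G₃/∂z = 0
∇·G = 2*y - 2
At (-1, 2, -2): 2.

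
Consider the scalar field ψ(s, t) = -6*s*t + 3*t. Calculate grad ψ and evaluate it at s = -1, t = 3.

(-18, 9)

∂ψ/∂s = -6*t
∂ψ/∂t = -6*s + 3
∇ψ = (-6*t, -6*s + 3)
At (-1, 3): (-18, 9).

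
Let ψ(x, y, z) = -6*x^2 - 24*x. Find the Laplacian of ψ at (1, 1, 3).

∂²ψ/∂x² = -12
∂²ψ/∂y² = 0
∂²ψ/∂z² = 0
∇²ψ = -12
At (1, 1, 3): -12.

-12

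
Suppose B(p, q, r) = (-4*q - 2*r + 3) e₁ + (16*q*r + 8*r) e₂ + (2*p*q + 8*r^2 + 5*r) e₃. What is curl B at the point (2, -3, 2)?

(44, 4, 4)

(∇×B)₁ = ∂B₃/∂q − ∂B₂/∂r = 2*p - 16*q - 8
(∇×B)₂ = ∂B₁/∂r − ∂B₃/∂p = -2*q - 2
(∇×B)₃ = ∂B₂/∂p − ∂B₁/∂q = 4
∇×B = (2*p - 16*q - 8, -2*q - 2, 4)
At (2, -3, 2): (44, 4, 4).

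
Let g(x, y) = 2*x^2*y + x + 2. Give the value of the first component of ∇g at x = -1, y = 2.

-7

(∇g)_1 = ∂g/∂x = 4*x*y + 1
At (-1, 2): -7.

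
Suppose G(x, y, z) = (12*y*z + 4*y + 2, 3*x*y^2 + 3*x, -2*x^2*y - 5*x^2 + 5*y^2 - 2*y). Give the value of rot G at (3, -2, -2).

(-40, -18, 35)

(∇×G)₁ = ∂G₃/∂y − ∂G₂/∂z = -2*x^2 + 10*y - 2
(∇×G)₂ = ∂G₁/∂z − ∂G₃/∂x = 4*x*y + 10*x + 12*y
(∇×G)₃ = ∂G₂/∂x − ∂G₁/∂y = 3*y^2 - 12*z - 1
∇×G = (-2*x^2 + 10*y - 2, 4*x*y + 10*x + 12*y, 3*y^2 - 12*z - 1)
At (3, -2, -2): (-40, -18, 35).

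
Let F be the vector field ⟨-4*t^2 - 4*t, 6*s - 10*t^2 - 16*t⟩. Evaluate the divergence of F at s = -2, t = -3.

∂F₁/∂s = 0
∂F₂/∂t = -20*t - 16
∇·F = -20*t - 16
At (-2, -3): 44.

44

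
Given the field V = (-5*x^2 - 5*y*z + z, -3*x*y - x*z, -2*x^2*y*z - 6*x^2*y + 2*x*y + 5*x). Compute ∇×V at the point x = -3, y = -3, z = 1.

(∇×V)₁ = ∂V₃/∂y − ∂V₂/∂z = -2*x^2*z - 6*x^2 + 3*x
(∇×V)₂ = ∂V₁/∂z − ∂V₃/∂x = 4*x*y*z + 12*x*y - 7*y - 4
(∇×V)₃ = ∂V₂/∂x − ∂V₁/∂y = -3*y + 4*z
∇×V = (-2*x^2*z - 6*x^2 + 3*x, 4*x*y*z + 12*x*y - 7*y - 4, -3*y + 4*z)
At (-3, -3, 1): (-81, 161, 13).

(-81, 161, 13)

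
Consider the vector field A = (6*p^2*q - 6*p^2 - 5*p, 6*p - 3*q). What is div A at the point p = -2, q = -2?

∂A₁/∂p = 12*p*q - 12*p - 5
∂A₂/∂q = -3
∇·A = 12*p*q - 12*p - 8
At (-2, -2): 64.

64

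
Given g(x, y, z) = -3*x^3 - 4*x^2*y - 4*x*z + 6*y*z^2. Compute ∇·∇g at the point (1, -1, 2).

-22

∂²g/∂x² = -2*(9*x + 4*y)
∂²g/∂y² = 0
∂²g/∂z² = 12*y
∇²g = -18*x + 4*y
At (1, -1, 2): -22.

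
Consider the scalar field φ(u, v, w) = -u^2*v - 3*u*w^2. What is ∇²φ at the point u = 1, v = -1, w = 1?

-4

∂²φ/∂u² = -2*v
∂²φ/∂v² = 0
∂²φ/∂w² = -6*u
∇²φ = -6*u - 2*v
At (1, -1, 1): -4.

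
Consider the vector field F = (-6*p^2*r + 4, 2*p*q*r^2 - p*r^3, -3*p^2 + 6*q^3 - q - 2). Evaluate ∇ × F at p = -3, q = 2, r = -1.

(∇×F)₁ = ∂F₃/∂q − ∂F₂/∂r = -4*p*q*r + 3*p*r^2 + 18*q^2 - 1
(∇×F)₂ = ∂F₁/∂r − ∂F₃/∂p = -6*p^2 + 6*p
(∇×F)₃ = ∂F₂/∂p − ∂F₁/∂q = 2*q*r^2 - r^3
∇×F = (-4*p*q*r + 3*p*r^2 + 18*q^2 - 1, -6*p^2 + 6*p, 2*q*r^2 - r^3)
At (-3, 2, -1): (38, -72, 5).

(38, -72, 5)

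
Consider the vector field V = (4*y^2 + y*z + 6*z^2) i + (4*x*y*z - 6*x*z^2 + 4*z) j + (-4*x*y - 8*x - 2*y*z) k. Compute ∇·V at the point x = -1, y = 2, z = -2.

4

∂V₁/∂x = 0
∂V₂/∂y = 4*x*z
∂V₃/∂z = -2*y
∇·V = 4*x*z - 2*y
At (-1, 2, -2): 4.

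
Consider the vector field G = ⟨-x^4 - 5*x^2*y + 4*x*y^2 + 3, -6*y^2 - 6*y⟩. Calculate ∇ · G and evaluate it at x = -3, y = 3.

∂G₁/∂x = -4*x^3 - 10*x*y + 4*y^2
∂G₂/∂y = -12*y - 6
∇·G = -4*x^3 - 10*x*y + 4*y^2 - 12*y - 6
At (-3, 3): 192.

192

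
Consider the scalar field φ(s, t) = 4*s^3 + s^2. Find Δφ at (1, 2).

26

∂²φ/∂s² = 2*(12*s + 1)
∂²φ/∂t² = 0
∇²φ = 24*s + 2
At (1, 2): 26.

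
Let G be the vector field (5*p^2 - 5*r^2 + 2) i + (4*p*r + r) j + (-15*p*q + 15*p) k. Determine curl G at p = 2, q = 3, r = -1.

(∇×G)₁ = ∂G₃/∂q − ∂G₂/∂r = -19*p - 1
(∇×G)₂ = ∂G₁/∂r − ∂G₃/∂p = 15*q - 10*r - 15
(∇×G)₃ = ∂G₂/∂p − ∂G₁/∂q = 4*r
∇×G = (-19*p - 1, 15*q - 10*r - 15, 4*r)
At (2, 3, -1): (-39, 40, -4).

(-39, 40, -4)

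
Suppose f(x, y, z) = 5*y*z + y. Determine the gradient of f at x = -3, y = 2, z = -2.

(0, -9, 10)

∂f/∂x = 0
∂f/∂y = 5*z + 1
∂f/∂z = 5*y
∇f = (0, 5*z + 1, 5*y)
At (-3, 2, -2): (0, -9, 10).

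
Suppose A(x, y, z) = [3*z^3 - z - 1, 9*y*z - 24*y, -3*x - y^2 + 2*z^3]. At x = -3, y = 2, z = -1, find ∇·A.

∂A₁/∂x = 0
∂A₂/∂y = 9*z - 24
∂A₃/∂z = 6*z^2
∇·A = 6*z^2 + 9*z - 24
At (-3, 2, -1): -27.

-27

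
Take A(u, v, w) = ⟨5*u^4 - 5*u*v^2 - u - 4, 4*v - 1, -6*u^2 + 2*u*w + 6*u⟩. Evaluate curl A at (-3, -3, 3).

(∇×A)₁ = ∂A₃/∂v − ∂A₂/∂w = 0
(∇×A)₂ = ∂A₁/∂w − ∂A₃/∂u = 12*u - 2*w - 6
(∇×A)₃ = ∂A₂/∂u − ∂A₁/∂v = 10*u*v
∇×A = (0, 12*u - 2*w - 6, 10*u*v)
At (-3, -3, 3): (0, -48, 90).

(0, -48, 90)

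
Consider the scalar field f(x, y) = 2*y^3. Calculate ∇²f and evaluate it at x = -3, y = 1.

∂²f/∂x² = 0
∂²f/∂y² = 12*y
∇²f = 12*y
At (-3, 1): 12.

12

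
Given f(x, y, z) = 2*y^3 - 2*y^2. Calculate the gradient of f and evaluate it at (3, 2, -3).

(0, 16, 0)

∂f/∂x = 0
∂f/∂y = 6*y^2 - 4*y
∂f/∂z = 0
∇f = (0, 6*y^2 - 4*y, 0)
At (3, 2, -3): (0, 16, 0).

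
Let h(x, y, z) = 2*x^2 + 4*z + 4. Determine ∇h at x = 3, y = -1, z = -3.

(12, 0, 4)

∂h/∂x = 4*x
∂h/∂y = 0
∂h/∂z = 4
∇h = (4*x, 0, 4)
At (3, -1, -3): (12, 0, 4).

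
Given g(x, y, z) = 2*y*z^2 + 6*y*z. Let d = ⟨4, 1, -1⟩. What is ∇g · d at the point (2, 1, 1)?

∂g/∂x = 0
∂g/∂y = 2*z^2 + 6*z
∂g/∂z = 4*y*z + 6*y
∇g at (2, 1, 1) = (0, 8, 10)
∇g · d = (0)(4) + (8)(1) + (10)(-1) = -2

-2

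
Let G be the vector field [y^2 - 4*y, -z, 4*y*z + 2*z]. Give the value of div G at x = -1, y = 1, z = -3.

∂G₁/∂x = 0
∂G₂/∂y = 0
∂G₃/∂z = 4*y + 2
∇·G = 4*y + 2
At (-1, 1, -3): 6.

6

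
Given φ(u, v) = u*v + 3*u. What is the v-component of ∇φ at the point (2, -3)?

2

(∇φ)_2 = ∂φ/∂v = u
At (2, -3): 2.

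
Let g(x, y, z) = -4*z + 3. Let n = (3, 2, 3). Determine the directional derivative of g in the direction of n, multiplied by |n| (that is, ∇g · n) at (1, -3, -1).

∂g/∂x = 0
∂g/∂y = 0
∂g/∂z = -4
∇g at (1, -3, -1) = (0, 0, -4)
∇g · n = (0)(3) + (0)(2) + (-4)(3) = -12

-12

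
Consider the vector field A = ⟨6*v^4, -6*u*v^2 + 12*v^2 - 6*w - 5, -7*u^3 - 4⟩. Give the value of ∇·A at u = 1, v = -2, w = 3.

∂A₁/∂u = 0
∂A₂/∂v = -12*u*v + 24*v
∂A₃/∂w = 0
∇·A = -12*u*v + 24*v
At (1, -2, 3): -24.

-24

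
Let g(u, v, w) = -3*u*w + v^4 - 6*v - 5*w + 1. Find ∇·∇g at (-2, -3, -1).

∂²g/∂u² = 0
∂²g/∂v² = 12*v^2
∂²g/∂w² = 0
∇²g = 12*v^2
At (-2, -3, -1): 108.

108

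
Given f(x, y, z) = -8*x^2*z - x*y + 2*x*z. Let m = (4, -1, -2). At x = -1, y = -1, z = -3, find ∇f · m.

-193

∂f/∂x = -16*x*z - y + 2*z
∂f/∂y = -x
∂f/∂z = -8*x^2 + 2*x
∇f at (-1, -1, -3) = (-53, 1, -10)
∇f · m = (-53)(4) + (1)(-1) + (-10)(-2) = -193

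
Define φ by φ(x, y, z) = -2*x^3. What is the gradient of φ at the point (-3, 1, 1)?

(-54, 0, 0)

∂φ/∂x = -6*x^2
∂φ/∂y = 0
∂φ/∂z = 0
∇φ = (-6*x^2, 0, 0)
At (-3, 1, 1): (-54, 0, 0).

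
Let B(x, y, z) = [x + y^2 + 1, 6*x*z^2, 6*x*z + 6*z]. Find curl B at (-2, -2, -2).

(∇×B)₁ = ∂B₃/∂y − ∂B₂/∂z = -12*x*z
(∇×B)₂ = ∂B₁/∂z − ∂B₃/∂x = -6*z
(∇×B)₃ = ∂B₂/∂x − ∂B₁/∂y = -2*y + 6*z^2
∇×B = (-12*x*z, -6*z, -2*y + 6*z^2)
At (-2, -2, -2): (-48, 12, 28).

(-48, 12, 28)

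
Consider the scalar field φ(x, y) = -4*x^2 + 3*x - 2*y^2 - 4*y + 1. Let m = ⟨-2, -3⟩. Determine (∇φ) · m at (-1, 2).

14

∂φ/∂x = -8*x + 3
∂φ/∂y = -4*y - 4
∇φ at (-1, 2) = (11, -12)
∇φ · m = (11)(-2) + (-12)(-3) = 14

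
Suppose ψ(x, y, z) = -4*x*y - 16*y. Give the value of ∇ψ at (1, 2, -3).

(-8, -20, 0)

∂ψ/∂x = -4*y
∂ψ/∂y = -4*x - 16
∂ψ/∂z = 0
∇ψ = (-4*y, -4*x - 16, 0)
At (1, 2, -3): (-8, -20, 0).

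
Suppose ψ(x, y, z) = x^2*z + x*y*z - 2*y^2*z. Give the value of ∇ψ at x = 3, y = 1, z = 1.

∂ψ/∂x = 2*x*z + y*z
∂ψ/∂y = x*z - 4*y*z
∂ψ/∂z = x^2 + x*y - 2*y^2
∇ψ = (2*x*z + y*z, x*z - 4*y*z, x^2 + x*y - 2*y^2)
At (3, 1, 1): (7, -1, 10).

(7, -1, 10)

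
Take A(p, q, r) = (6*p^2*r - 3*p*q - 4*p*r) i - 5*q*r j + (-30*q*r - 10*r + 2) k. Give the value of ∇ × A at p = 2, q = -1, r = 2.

(-65, 16, 6)

(∇×A)₁ = ∂A₃/∂q − ∂A₂/∂r = 5*q - 30*r
(∇×A)₂ = ∂A₁/∂r − ∂A₃/∂p = 6*p^2 - 4*p
(∇×A)₃ = ∂A₂/∂p − ∂A₁/∂q = 3*p
∇×A = (5*q - 30*r, 6*p^2 - 4*p, 3*p)
At (2, -1, 2): (-65, 16, 6).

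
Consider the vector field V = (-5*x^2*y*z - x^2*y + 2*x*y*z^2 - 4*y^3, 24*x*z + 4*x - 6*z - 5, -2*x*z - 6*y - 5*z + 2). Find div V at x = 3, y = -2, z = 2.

105

∂V₁/∂x = -10*x*y*z - 2*x*y + 2*y*z^2
∂V₂/∂y = 0
∂V₃/∂z = -2*x - 5
∇·V = -10*x*y*z - 2*x*y - 2*x + 2*y*z^2 - 5
At (3, -2, 2): 105.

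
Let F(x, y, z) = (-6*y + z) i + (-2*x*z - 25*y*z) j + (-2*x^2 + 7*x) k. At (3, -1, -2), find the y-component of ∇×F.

6

(∇×F)_2 = ∂F₁/∂z − ∂F₃/∂x
= 1 − (-4*x + 7)
= 4*x - 6
At (3, -1, -2): 6.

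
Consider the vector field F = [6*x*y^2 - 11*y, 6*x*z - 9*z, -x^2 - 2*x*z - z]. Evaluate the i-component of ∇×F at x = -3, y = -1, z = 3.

27

(∇×F)_1 = ∂F₃/∂y − ∂F₂/∂z
= 0 − (6*x - 9)
= -6*x + 9
At (-3, -1, 3): 27.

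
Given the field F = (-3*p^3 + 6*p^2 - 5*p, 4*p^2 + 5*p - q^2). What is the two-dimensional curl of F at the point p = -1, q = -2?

∂F₂/∂p = 8*p + 5
∂F₁/∂q = 0
Scalar curl = 8*p + 5
At (-1, -2): -3.

-3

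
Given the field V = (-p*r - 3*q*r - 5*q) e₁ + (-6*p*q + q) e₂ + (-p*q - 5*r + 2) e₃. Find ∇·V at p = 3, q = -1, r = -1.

∂V₁/∂p = -r
∂V₂/∂q = -6*p + 1
∂V₃/∂r = -5
∇·V = -6*p - r - 4
At (3, -1, -1): -21.

-21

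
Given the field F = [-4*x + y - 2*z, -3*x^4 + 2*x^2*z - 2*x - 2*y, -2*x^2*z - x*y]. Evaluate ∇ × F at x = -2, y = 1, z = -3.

(-6, 23, 117)

(∇×F)₁ = ∂F₃/∂y − ∂F₂/∂z = -2*x^2 - x
(∇×F)₂ = ∂F₁/∂z − ∂F₃/∂x = 4*x*z + y - 2
(∇×F)₃ = ∂F₂/∂x − ∂F₁/∂y = -12*x^3 + 4*x*z - 3
∇×F = (-2*x^2 - x, 4*x*z + y - 2, -12*x^3 + 4*x*z - 3)
At (-2, 1, -3): (-6, 23, 117).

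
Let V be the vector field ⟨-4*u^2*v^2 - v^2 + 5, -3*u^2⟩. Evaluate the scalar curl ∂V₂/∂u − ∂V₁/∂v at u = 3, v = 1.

56

∂V₂/∂u = -6*u
∂V₁/∂v = -8*u^2*v - 2*v
Scalar curl = 8*u^2*v - 6*u + 2*v
At (3, 1): 56.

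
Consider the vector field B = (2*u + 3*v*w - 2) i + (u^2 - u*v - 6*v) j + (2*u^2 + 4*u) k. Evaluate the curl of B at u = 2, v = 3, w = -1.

(0, -3, 4)

(∇×B)₁ = ∂B₃/∂v − ∂B₂/∂w = 0
(∇×B)₂ = ∂B₁/∂w − ∂B₃/∂u = -4*u + 3*v - 4
(∇×B)₃ = ∂B₂/∂u − ∂B₁/∂v = 2*u - v - 3*w
∇×B = (0, -4*u + 3*v - 4, 2*u - v - 3*w)
At (2, 3, -1): (0, -3, 4).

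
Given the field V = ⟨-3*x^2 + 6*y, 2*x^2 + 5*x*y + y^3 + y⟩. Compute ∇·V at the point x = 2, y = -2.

∂V₁/∂x = -6*x
∂V₂/∂y = 5*x + 3*y^2 + 1
∇·V = -x + 3*y^2 + 1
At (2, -2): 11.

11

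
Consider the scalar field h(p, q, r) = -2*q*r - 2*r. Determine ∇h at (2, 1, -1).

∂h/∂p = 0
∂h/∂q = -2*r
∂h/∂r = -2*q - 2
∇h = (0, -2*r, -2*q - 2)
At (2, 1, -1): (0, 2, -4).

(0, 2, -4)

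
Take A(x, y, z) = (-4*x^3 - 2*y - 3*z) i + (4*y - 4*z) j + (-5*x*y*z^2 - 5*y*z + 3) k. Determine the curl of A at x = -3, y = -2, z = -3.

(154, -93, 2)

(∇×A)₁ = ∂A₃/∂y − ∂A₂/∂z = -5*x*z^2 - 5*z + 4
(∇×A)₂ = ∂A₁/∂z − ∂A₃/∂x = 5*y*z^2 - 3
(∇×A)₃ = ∂A₂/∂x − ∂A₁/∂y = 2
∇×A = (-5*x*z^2 - 5*z + 4, 5*y*z^2 - 3, 2)
At (-3, -2, -3): (154, -93, 2).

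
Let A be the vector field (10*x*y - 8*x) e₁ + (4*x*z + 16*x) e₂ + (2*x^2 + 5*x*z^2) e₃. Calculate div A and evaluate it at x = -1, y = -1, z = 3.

∂A₁/∂x = 10*y - 8
∂A₂/∂y = 0
∂A₃/∂z = 10*x*z
∇·A = 10*x*z + 10*y - 8
At (-1, -1, 3): -48.

-48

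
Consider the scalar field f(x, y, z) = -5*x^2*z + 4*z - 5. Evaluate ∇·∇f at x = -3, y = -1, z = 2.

-20

∂²f/∂x² = -10*z
∂²f/∂y² = 0
∂²f/∂z² = 0
∇²f = -10*z
At (-3, -1, 2): -20.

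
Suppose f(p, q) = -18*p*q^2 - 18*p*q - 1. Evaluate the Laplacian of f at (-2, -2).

72

∂²f/∂p² = 0
∂²f/∂q² = -36*p
∇²f = -36*p
At (-2, -2): 72.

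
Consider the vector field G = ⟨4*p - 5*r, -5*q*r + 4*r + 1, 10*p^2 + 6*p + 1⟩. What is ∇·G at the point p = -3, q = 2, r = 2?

-6

∂G₁/∂p = 4
∂G₂/∂q = -5*r
∂G₃/∂r = 0
∇·G = -5*r + 4
At (-3, 2, 2): -6.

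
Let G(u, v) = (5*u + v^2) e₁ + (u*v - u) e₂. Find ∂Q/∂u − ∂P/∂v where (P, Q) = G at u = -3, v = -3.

∂G₂/∂u = v - 1
∂G₁/∂v = 2*v
Scalar curl = -v - 1
At (-3, -3): 2.

2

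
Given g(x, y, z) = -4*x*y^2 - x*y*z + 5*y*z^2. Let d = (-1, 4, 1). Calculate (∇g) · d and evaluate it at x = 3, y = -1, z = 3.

214

∂g/∂x = -4*y^2 - y*z
∂g/∂y = -8*x*y - x*z + 5*z^2
∂g/∂z = -x*y + 10*y*z
∇g at (3, -1, 3) = (-1, 60, -27)
∇g · d = (-1)(-1) + (60)(4) + (-27)(1) = 214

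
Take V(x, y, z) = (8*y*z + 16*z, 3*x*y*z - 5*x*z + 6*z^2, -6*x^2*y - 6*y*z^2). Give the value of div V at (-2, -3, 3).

∂V₁/∂x = 0
∂V₂/∂y = 3*x*z
∂V₃/∂z = -12*y*z
∇·V = 3*x*z - 12*y*z
At (-2, -3, 3): 90.

90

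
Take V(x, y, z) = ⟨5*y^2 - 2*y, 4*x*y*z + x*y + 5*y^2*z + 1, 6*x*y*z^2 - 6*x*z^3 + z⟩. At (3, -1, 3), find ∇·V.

-584

∂V₁/∂x = 0
∂V₂/∂y = 4*x*z + x + 10*y*z
∂V₃/∂z = 12*x*y*z - 18*x*z^2 + 1
∇·V = 12*x*y*z - 18*x*z^2 + 4*x*z + x + 10*y*z + 1
At (3, -1, 3): -584.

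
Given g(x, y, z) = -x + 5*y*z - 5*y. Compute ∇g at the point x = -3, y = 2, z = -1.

(-1, -10, 10)

∂g/∂x = -1
∂g/∂y = 5*z - 5
∂g/∂z = 5*y
∇g = (-1, 5*z - 5, 5*y)
At (-3, 2, -1): (-1, -10, 10).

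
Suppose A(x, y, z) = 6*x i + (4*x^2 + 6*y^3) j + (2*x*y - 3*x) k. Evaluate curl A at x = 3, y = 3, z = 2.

(6, -3, 24)

(∇×A)₁ = ∂A₃/∂y − ∂A₂/∂z = 2*x
(∇×A)₂ = ∂A₁/∂z − ∂A₃/∂x = -2*y + 3
(∇×A)₃ = ∂A₂/∂x − ∂A₁/∂y = 8*x
∇×A = (2*x, -2*y + 3, 8*x)
At (3, 3, 2): (6, -3, 24).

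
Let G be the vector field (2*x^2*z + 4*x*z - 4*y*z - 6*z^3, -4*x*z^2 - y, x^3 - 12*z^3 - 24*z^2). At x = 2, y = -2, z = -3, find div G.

∂G₁/∂x = 4*x*z + 4*z
∂G₂/∂y = -1
∂G₃/∂z = -36*z^2 - 48*z
∇·G = 4*x*z - 36*z^2 - 44*z - 1
At (2, -2, -3): -217.

-217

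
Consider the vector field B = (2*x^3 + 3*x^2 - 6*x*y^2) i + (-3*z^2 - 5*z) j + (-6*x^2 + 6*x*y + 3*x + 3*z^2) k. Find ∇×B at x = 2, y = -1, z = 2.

(∇×B)₁ = ∂B₃/∂y − ∂B₂/∂z = 6*x + 6*z + 5
(∇×B)₂ = ∂B₁/∂z − ∂B₃/∂x = 12*x - 6*y - 3
(∇×B)₃ = ∂B₂/∂x − ∂B₁/∂y = 12*x*y
∇×B = (6*x + 6*z + 5, 12*x - 6*y - 3, 12*x*y)
At (2, -1, 2): (29, 27, -24).

(29, 27, -24)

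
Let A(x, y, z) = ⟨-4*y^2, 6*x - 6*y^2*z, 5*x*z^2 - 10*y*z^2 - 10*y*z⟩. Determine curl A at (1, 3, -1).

(∇×A)₁ = ∂A₃/∂y − ∂A₂/∂z = 6*y^2 - 10*z^2 - 10*z
(∇×A)₂ = ∂A₁/∂z − ∂A₃/∂x = -5*z^2
(∇×A)₃ = ∂A₂/∂x − ∂A₁/∂y = 8*y + 6
∇×A = (6*y^2 - 10*z^2 - 10*z, -5*z^2, 8*y + 6)
At (1, 3, -1): (54, -5, 30).

(54, -5, 30)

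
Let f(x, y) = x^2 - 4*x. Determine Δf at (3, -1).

∂²f/∂x² = 2
∂²f/∂y² = 0
∇²f = 2
At (3, -1): 2.

2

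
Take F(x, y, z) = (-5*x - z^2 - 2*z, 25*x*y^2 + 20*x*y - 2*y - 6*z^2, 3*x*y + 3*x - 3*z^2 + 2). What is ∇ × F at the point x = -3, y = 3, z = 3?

(27, -20, 285)

(∇×F)₁ = ∂F₃/∂y − ∂F₂/∂z = 3*x + 12*z
(∇×F)₂ = ∂F₁/∂z − ∂F₃/∂x = -3*y - 2*z - 5
(∇×F)₃ = ∂F₂/∂x − ∂F₁/∂y = 25*y^2 + 20*y
∇×F = (3*x + 12*z, -3*y - 2*z - 5, 25*y^2 + 20*y)
At (-3, 3, 3): (27, -20, 285).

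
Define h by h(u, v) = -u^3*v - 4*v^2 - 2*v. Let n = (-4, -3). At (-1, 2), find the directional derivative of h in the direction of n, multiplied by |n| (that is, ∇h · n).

∂h/∂u = -3*u^2*v
∂h/∂v = -u^3 - 8*v - 2
∇h at (-1, 2) = (-6, -17)
∇h · n = (-6)(-4) + (-17)(-3) = 75

75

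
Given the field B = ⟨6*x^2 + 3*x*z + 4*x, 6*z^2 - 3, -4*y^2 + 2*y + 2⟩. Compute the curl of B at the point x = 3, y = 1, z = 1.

(-18, 9, 0)

(∇×B)₁ = ∂B₃/∂y − ∂B₂/∂z = -8*y - 12*z + 2
(∇×B)₂ = ∂B₁/∂z − ∂B₃/∂x = 3*x
(∇×B)₃ = ∂B₂/∂x − ∂B₁/∂y = 0
∇×B = (-8*y - 12*z + 2, 3*x, 0)
At (3, 1, 1): (-18, 9, 0).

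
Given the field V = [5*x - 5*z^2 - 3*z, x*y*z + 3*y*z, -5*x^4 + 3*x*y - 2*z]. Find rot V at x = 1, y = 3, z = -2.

(∇×V)₁ = ∂V₃/∂y − ∂V₂/∂z = -x*y + 3*x - 3*y
(∇×V)₂ = ∂V₁/∂z − ∂V₃/∂x = 20*x^3 - 3*y - 10*z - 3
(∇×V)₃ = ∂V₂/∂x − ∂V₁/∂y = y*z
∇×V = (-x*y + 3*x - 3*y, 20*x^3 - 3*y - 10*z - 3, y*z)
At (1, 3, -2): (-9, 28, -6).

(-9, 28, -6)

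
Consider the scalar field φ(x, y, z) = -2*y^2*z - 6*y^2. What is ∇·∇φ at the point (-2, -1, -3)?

∂²φ/∂x² = 0
∂²φ/∂y² = -4*(z + 3)
∂²φ/∂z² = 0
∇²φ = -4*z - 12
At (-2, -1, -3): 0.

0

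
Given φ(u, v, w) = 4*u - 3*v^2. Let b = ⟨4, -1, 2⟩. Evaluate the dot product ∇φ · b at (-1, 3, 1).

34

∂φ/∂u = 4
∂φ/∂v = -6*v
∂φ/∂w = 0
∇φ at (-1, 3, 1) = (4, -18, 0)
∇φ · b = (4)(4) + (-18)(-1) + (0)(2) = 34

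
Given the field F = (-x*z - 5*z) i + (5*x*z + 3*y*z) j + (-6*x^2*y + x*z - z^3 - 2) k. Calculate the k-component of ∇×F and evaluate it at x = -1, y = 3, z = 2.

(∇×F)_3 = ∂F₂/∂x − ∂F₁/∂y
= 5*z − (0)
= 5*z
At (-1, 3, 2): 10.

10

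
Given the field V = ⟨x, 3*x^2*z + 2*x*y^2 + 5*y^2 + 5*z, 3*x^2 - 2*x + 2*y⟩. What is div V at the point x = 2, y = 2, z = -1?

37

∂V₁/∂x = 1
∂V₂/∂y = 4*x*y + 10*y
∂V₃/∂z = 0
∇·V = 4*x*y + 10*y + 1
At (2, 2, -1): 37.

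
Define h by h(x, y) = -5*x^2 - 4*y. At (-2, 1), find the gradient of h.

(20, -4)

∂h/∂x = -10*x
∂h/∂y = -4
∇h = (-10*x, -4)
At (-2, 1): (20, -4).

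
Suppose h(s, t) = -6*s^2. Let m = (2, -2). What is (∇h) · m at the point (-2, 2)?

∂h/∂s = -12*s
∂h/∂t = 0
∇h at (-2, 2) = (24, 0)
∇h · m = (24)(2) + (0)(-2) = 48

48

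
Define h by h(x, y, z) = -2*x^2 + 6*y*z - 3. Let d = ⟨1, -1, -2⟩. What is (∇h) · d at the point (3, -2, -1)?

18

∂h/∂x = -4*x
∂h/∂y = 6*z
∂h/∂z = 6*y
∇h at (3, -2, -1) = (-12, -6, -12)
∇h · d = (-12)(1) + (-6)(-1) + (-12)(-2) = 18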